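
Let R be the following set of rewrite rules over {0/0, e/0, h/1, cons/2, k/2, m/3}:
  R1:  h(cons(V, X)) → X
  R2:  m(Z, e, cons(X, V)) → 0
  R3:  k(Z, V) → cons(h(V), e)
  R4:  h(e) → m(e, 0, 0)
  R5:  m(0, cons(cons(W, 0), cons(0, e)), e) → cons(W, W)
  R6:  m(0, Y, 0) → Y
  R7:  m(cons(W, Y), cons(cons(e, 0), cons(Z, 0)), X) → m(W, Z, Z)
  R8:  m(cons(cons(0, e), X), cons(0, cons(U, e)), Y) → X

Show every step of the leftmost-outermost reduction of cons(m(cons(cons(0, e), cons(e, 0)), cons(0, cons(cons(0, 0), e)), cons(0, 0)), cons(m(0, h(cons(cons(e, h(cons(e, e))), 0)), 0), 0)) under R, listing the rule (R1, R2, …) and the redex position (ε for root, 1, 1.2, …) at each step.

cons(cons(e, 0), cons(0, 0))

1. cons(m(cons(cons(0, e), cons(e, 0)), cons(0, cons(cons(0, 0), e)), cons(0, 0)), cons(m(0, h(cons(cons(e, h(cons(e, e))), 0)), 0), 0))  →  cons(cons(e, 0), cons(m(0, h(cons(cons(e, h(cons(e, e))), 0)), 0), 0))   [R8 at 1]
2. cons(cons(e, 0), cons(m(0, h(cons(cons(e, h(cons(e, e))), 0)), 0), 0))  →  cons(cons(e, 0), cons(h(cons(cons(e, h(cons(e, e))), 0)), 0))   [R6 at 2.1]
3. cons(cons(e, 0), cons(h(cons(cons(e, h(cons(e, e))), 0)), 0))  →  cons(cons(e, 0), cons(0, 0))   [R1 at 2.1]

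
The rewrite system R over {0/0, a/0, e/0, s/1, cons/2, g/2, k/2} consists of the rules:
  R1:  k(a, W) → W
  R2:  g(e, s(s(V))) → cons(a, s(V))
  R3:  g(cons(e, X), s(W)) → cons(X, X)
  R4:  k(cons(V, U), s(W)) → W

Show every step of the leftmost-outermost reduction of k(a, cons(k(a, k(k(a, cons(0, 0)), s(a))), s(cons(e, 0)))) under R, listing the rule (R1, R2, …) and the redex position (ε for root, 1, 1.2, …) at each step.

cons(a, s(cons(e, 0)))

1. k(a, cons(k(a, k(k(a, cons(0, 0)), s(a))), s(cons(e, 0))))  →  cons(k(a, k(k(a, cons(0, 0)), s(a))), s(cons(e, 0)))   [R1 at ε]
2. cons(k(a, k(k(a, cons(0, 0)), s(a))), s(cons(e, 0)))  →  cons(k(k(a, cons(0, 0)), s(a)), s(cons(e, 0)))   [R1 at 1]
3. cons(k(k(a, cons(0, 0)), s(a)), s(cons(e, 0)))  →  cons(k(cons(0, 0), s(a)), s(cons(e, 0)))   [R1 at 1.1]
4. cons(k(cons(0, 0), s(a)), s(cons(e, 0)))  →  cons(a, s(cons(e, 0)))   [R4 at 1]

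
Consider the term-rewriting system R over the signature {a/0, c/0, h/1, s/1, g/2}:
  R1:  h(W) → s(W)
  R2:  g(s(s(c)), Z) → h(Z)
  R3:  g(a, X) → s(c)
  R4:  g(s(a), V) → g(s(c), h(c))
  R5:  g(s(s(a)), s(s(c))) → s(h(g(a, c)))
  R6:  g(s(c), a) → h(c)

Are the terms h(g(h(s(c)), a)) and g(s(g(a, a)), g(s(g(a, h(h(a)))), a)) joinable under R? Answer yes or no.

Reduce t₁ = h(g(h(s(c)), a)):
1. h(g(h(s(c)), a))  →  s(g(h(s(c)), a))   [R1 at ε]
2. s(g(h(s(c)), a))  →  s(g(s(s(c)), a))   [R1 at 1.1]
3. s(g(s(s(c)), a))  →  s(h(a))   [R2 at 1]
4. s(h(a))  →  s(s(a))   [R1 at 1]

Reduce t₂ = g(s(g(a, a)), g(s(g(a, h(h(a)))), a)):
1. g(s(g(a, a)), g(s(g(a, h(h(a)))), a))  →  g(s(s(c)), g(s(g(a, h(h(a)))), a))   [R3 at 1.1]
2. g(s(s(c)), g(s(g(a, h(h(a)))), a))  →  h(g(s(g(a, h(h(a)))), a))   [R2 at ε]
3. h(g(s(g(a, h(h(a)))), a))  →  s(g(s(g(a, h(h(a)))), a))   [R1 at ε]
4. s(g(s(g(a, h(h(a)))), a))  →  s(g(s(s(c)), a))   [R3 at 1.1.1]
5. s(g(s(s(c)), a))  →  s(h(a))   [R2 at 1]
6. s(h(a))  →  s(s(a))   [R1 at 1]

yes — NF(t₁) = s(s(a)), NF(t₂) = s(s(a))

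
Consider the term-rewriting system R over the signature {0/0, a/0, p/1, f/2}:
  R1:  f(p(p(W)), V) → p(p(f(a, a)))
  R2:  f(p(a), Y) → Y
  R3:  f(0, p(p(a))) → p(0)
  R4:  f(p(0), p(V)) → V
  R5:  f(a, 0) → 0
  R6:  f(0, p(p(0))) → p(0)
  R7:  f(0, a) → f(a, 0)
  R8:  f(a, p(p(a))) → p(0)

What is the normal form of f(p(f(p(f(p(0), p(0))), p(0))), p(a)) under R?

a

1. f(p(f(p(f(p(0), p(0))), p(0))), p(a))  →  f(p(f(p(0), p(0))), p(a))   [R4 at 1.1.1.1]
2. f(p(f(p(0), p(0))), p(a))  →  f(p(0), p(a))   [R4 at 1.1]
3. f(p(0), p(a))  →  a   [R4 at ε]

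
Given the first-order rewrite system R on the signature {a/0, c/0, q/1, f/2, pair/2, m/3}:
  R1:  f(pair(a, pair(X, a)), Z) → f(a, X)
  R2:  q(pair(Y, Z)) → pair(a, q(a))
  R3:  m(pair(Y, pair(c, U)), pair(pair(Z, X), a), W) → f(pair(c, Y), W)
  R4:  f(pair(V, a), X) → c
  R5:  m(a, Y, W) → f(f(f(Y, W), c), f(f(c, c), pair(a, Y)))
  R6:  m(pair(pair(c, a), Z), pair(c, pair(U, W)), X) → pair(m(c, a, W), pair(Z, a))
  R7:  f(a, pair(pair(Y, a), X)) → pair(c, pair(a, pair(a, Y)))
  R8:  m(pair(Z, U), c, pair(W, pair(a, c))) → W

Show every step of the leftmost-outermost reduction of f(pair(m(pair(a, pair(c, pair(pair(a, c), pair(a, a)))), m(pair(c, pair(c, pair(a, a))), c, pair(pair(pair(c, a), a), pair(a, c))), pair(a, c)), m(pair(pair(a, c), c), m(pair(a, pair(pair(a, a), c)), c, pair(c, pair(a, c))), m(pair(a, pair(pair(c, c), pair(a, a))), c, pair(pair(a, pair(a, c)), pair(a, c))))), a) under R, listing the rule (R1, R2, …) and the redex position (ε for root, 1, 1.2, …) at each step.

c

1. f(pair(m(pair(a, pair(c, pair(pair(a, c), pair(a, a)))), m(pair(c, pair(c, pair(a, a))), c, pair(pair(pair(c, a), a), pair(a, c))), pair(a, c)), m(pair(pair(a, c), c), m(pair(a, pair(pair(a, a), c)), c, pair(c, pair(a, c))), m(pair(a, pair(pair(c, c), pair(a, a))), c, pair(pair(a, pair(a, c)), pair(a, c))))), a)  →  f(pair(m(pair(a, pair(c, pair(pair(a, c), pair(a, a)))), pair(pair(c, a), a), pair(a, c)), m(pair(pair(a, c), c), m(pair(a, pair(pair(a, a), c)), c, pair(c, pair(a, c))), m(pair(a, pair(pair(c, c), pair(a, a))), c, pair(pair(a, pair(a, c)), pair(a, c))))), a)   [R8 at 1.1.2]
2. f(pair(m(pair(a, pair(c, pair(pair(a, c), pair(a, a)))), pair(pair(c, a), a), pair(a, c)), m(pair(pair(a, c), c), m(pair(a, pair(pair(a, a), c)), c, pair(c, pair(a, c))), m(pair(a, pair(pair(c, c), pair(a, a))), c, pair(pair(a, pair(a, c)), pair(a, c))))), a)  →  f(pair(f(pair(c, a), pair(a, c)), m(pair(pair(a, c), c), m(pair(a, pair(pair(a, a), c)), c, pair(c, pair(a, c))), m(pair(a, pair(pair(c, c), pair(a, a))), c, pair(pair(a, pair(a, c)), pair(a, c))))), a)   [R3 at 1.1]
3. f(pair(f(pair(c, a), pair(a, c)), m(pair(pair(a, c), c), m(pair(a, pair(pair(a, a), c)), c, pair(c, pair(a, c))), m(pair(a, pair(pair(c, c), pair(a, a))), c, pair(pair(a, pair(a, c)), pair(a, c))))), a)  →  f(pair(c, m(pair(pair(a, c), c), m(pair(a, pair(pair(a, a), c)), c, pair(c, pair(a, c))), m(pair(a, pair(pair(c, c), pair(a, a))), c, pair(pair(a, pair(a, c)), pair(a, c))))), a)   [R4 at 1.1]
4. f(pair(c, m(pair(pair(a, c), c), m(pair(a, pair(pair(a, a), c)), c, pair(c, pair(a, c))), m(pair(a, pair(pair(c, c), pair(a, a))), c, pair(pair(a, pair(a, c)), pair(a, c))))), a)  →  f(pair(c, m(pair(pair(a, c), c), c, m(pair(a, pair(pair(c, c), pair(a, a))), c, pair(pair(a, pair(a, c)), pair(a, c))))), a)   [R8 at 1.2.2]
5. f(pair(c, m(pair(pair(a, c), c), c, m(pair(a, pair(pair(c, c), pair(a, a))), c, pair(pair(a, pair(a, c)), pair(a, c))))), a)  →  f(pair(c, m(pair(pair(a, c), c), c, pair(a, pair(a, c)))), a)   [R8 at 1.2.3]
6. f(pair(c, m(pair(pair(a, c), c), c, pair(a, pair(a, c)))), a)  →  f(pair(c, a), a)   [R8 at 1.2]
7. f(pair(c, a), a)  →  c   [R4 at ε]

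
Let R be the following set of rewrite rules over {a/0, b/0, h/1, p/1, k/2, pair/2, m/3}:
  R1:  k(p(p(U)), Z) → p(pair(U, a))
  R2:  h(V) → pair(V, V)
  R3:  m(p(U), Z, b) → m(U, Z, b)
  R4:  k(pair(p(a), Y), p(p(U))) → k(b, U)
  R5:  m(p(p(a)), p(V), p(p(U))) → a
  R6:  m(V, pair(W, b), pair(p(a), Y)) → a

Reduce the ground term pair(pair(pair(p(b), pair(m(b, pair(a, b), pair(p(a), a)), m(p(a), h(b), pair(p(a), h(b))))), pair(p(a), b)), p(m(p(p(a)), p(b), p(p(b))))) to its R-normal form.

pair(pair(pair(p(b), pair(a, a)), pair(p(a), b)), p(a))

1. pair(pair(pair(p(b), pair(m(b, pair(a, b), pair(p(a), a)), m(p(a), h(b), pair(p(a), h(b))))), pair(p(a), b)), p(m(p(p(a)), p(b), p(p(b)))))  →  pair(pair(pair(p(b), pair(a, m(p(a), h(b), pair(p(a), h(b))))), pair(p(a), b)), p(m(p(p(a)), p(b), p(p(b)))))   [R6 at 1.1.2.1]
2. pair(pair(pair(p(b), pair(a, m(p(a), h(b), pair(p(a), h(b))))), pair(p(a), b)), p(m(p(p(a)), p(b), p(p(b)))))  →  pair(pair(pair(p(b), pair(a, m(p(a), pair(b, b), pair(p(a), h(b))))), pair(p(a), b)), p(m(p(p(a)), p(b), p(p(b)))))   [R2 at 1.1.2.2.2]
3. pair(pair(pair(p(b), pair(a, m(p(a), pair(b, b), pair(p(a), h(b))))), pair(p(a), b)), p(m(p(p(a)), p(b), p(p(b)))))  →  pair(pair(pair(p(b), pair(a, a)), pair(p(a), b)), p(m(p(p(a)), p(b), p(p(b)))))   [R6 at 1.1.2.2]
4. pair(pair(pair(p(b), pair(a, a)), pair(p(a), b)), p(m(p(p(a)), p(b), p(p(b)))))  →  pair(pair(pair(p(b), pair(a, a)), pair(p(a), b)), p(a))   [R5 at 2.1]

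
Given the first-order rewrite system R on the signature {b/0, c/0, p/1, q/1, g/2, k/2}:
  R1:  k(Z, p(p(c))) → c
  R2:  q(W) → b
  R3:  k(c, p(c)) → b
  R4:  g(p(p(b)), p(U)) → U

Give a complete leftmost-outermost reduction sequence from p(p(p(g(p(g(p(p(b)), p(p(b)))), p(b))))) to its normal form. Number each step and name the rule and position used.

1. p(p(p(g(p(g(p(p(b)), p(p(b)))), p(b)))))  →  p(p(p(g(p(p(b)), p(b)))))   [R4 at 1.1.1.1.1]
2. p(p(p(g(p(p(b)), p(b)))))  →  p(p(p(b)))   [R4 at 1.1.1]

p(p(p(b)))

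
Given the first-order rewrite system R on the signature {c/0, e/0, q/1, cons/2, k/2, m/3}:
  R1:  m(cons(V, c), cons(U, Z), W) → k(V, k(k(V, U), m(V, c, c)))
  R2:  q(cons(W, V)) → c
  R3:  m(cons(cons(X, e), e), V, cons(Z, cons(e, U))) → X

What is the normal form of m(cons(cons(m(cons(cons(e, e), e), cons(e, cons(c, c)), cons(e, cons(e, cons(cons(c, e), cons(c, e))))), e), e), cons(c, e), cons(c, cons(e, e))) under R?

1. m(cons(cons(m(cons(cons(e, e), e), cons(e, cons(c, c)), cons(e, cons(e, cons(cons(c, e), cons(c, e))))), e), e), cons(c, e), cons(c, cons(e, e)))  →  m(cons(cons(e, e), e), cons(e, cons(c, c)), cons(e, cons(e, cons(cons(c, e), cons(c, e)))))   [R3 at ε]
2. m(cons(cons(e, e), e), cons(e, cons(c, c)), cons(e, cons(e, cons(cons(c, e), cons(c, e)))))  →  e   [R3 at ε]

e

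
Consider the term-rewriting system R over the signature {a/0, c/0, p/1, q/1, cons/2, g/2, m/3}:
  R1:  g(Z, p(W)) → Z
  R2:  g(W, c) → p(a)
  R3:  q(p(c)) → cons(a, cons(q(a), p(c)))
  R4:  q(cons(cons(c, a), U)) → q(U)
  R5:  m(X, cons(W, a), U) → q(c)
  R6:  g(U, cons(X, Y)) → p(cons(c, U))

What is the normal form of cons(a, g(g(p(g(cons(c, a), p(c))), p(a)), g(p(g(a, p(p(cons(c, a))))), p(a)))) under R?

1. cons(a, g(g(p(g(cons(c, a), p(c))), p(a)), g(p(g(a, p(p(cons(c, a))))), p(a))))  →  cons(a, g(p(g(cons(c, a), p(c))), g(p(g(a, p(p(cons(c, a))))), p(a))))   [R1 at 2.1]
2. cons(a, g(p(g(cons(c, a), p(c))), g(p(g(a, p(p(cons(c, a))))), p(a))))  →  cons(a, g(p(cons(c, a)), g(p(g(a, p(p(cons(c, a))))), p(a))))   [R1 at 2.1.1]
3. cons(a, g(p(cons(c, a)), g(p(g(a, p(p(cons(c, a))))), p(a))))  →  cons(a, g(p(cons(c, a)), p(g(a, p(p(cons(c, a)))))))   [R1 at 2.2]
4. cons(a, g(p(cons(c, a)), p(g(a, p(p(cons(c, a)))))))  →  cons(a, p(cons(c, a)))   [R1 at 2]

cons(a, p(cons(c, a)))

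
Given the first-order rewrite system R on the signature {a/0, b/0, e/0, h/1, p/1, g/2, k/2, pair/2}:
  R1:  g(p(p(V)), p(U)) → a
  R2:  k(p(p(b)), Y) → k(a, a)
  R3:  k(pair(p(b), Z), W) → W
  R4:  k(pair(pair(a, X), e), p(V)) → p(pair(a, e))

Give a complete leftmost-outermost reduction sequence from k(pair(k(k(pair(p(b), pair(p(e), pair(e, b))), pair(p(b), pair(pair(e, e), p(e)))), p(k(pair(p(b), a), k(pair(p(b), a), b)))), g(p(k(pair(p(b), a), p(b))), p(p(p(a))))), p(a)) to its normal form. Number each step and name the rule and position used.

p(a)

1. k(pair(k(k(pair(p(b), pair(p(e), pair(e, b))), pair(p(b), pair(pair(e, e), p(e)))), p(k(pair(p(b), a), k(pair(p(b), a), b)))), g(p(k(pair(p(b), a), p(b))), p(p(p(a))))), p(a))  →  k(pair(k(pair(p(b), pair(pair(e, e), p(e))), p(k(pair(p(b), a), k(pair(p(b), a), b)))), g(p(k(pair(p(b), a), p(b))), p(p(p(a))))), p(a))   [R3 at 1.1.1]
2. k(pair(k(pair(p(b), pair(pair(e, e), p(e))), p(k(pair(p(b), a), k(pair(p(b), a), b)))), g(p(k(pair(p(b), a), p(b))), p(p(p(a))))), p(a))  →  k(pair(p(k(pair(p(b), a), k(pair(p(b), a), b))), g(p(k(pair(p(b), a), p(b))), p(p(p(a))))), p(a))   [R3 at 1.1]
3. k(pair(p(k(pair(p(b), a), k(pair(p(b), a), b))), g(p(k(pair(p(b), a), p(b))), p(p(p(a))))), p(a))  →  k(pair(p(k(pair(p(b), a), b)), g(p(k(pair(p(b), a), p(b))), p(p(p(a))))), p(a))   [R3 at 1.1.1]
4. k(pair(p(k(pair(p(b), a), b)), g(p(k(pair(p(b), a), p(b))), p(p(p(a))))), p(a))  →  k(pair(p(b), g(p(k(pair(p(b), a), p(b))), p(p(p(a))))), p(a))   [R3 at 1.1.1]
5. k(pair(p(b), g(p(k(pair(p(b), a), p(b))), p(p(p(a))))), p(a))  →  p(a)   [R3 at ε]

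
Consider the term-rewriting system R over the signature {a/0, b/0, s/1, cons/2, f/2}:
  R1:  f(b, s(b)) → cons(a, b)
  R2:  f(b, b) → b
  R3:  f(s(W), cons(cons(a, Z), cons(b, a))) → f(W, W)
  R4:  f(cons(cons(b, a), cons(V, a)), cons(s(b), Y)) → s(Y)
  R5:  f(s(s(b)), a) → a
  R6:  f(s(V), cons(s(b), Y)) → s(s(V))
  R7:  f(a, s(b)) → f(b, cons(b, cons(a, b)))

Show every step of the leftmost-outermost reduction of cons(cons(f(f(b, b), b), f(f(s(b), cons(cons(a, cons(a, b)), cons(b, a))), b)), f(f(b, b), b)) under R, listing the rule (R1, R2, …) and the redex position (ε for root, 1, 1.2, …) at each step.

1. cons(cons(f(f(b, b), b), f(f(s(b), cons(cons(a, cons(a, b)), cons(b, a))), b)), f(f(b, b), b))  →  cons(cons(f(b, b), f(f(s(b), cons(cons(a, cons(a, b)), cons(b, a))), b)), f(f(b, b), b))   [R2 at 1.1.1]
2. cons(cons(f(b, b), f(f(s(b), cons(cons(a, cons(a, b)), cons(b, a))), b)), f(f(b, b), b))  →  cons(cons(b, f(f(s(b), cons(cons(a, cons(a, b)), cons(b, a))), b)), f(f(b, b), b))   [R2 at 1.1]
3. cons(cons(b, f(f(s(b), cons(cons(a, cons(a, b)), cons(b, a))), b)), f(f(b, b), b))  →  cons(cons(b, f(f(b, b), b)), f(f(b, b), b))   [R3 at 1.2.1]
4. cons(cons(b, f(f(b, b), b)), f(f(b, b), b))  →  cons(cons(b, f(b, b)), f(f(b, b), b))   [R2 at 1.2.1]
5. cons(cons(b, f(b, b)), f(f(b, b), b))  →  cons(cons(b, b), f(f(b, b), b))   [R2 at 1.2]
6. cons(cons(b, b), f(f(b, b), b))  →  cons(cons(b, b), f(b, b))   [R2 at 2.1]
7. cons(cons(b, b), f(b, b))  →  cons(cons(b, b), b)   [R2 at 2]

cons(cons(b, b), b)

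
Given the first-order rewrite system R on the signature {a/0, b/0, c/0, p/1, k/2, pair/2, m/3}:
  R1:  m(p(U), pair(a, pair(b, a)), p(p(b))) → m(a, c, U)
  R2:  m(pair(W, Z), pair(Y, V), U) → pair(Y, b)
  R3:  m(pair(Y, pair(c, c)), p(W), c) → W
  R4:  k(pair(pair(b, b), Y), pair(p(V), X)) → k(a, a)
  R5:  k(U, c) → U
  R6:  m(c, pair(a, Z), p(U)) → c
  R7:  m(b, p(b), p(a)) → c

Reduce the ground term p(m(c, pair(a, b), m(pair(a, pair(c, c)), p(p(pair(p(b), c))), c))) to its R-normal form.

1. p(m(c, pair(a, b), m(pair(a, pair(c, c)), p(p(pair(p(b), c))), c)))  →  p(m(c, pair(a, b), p(pair(p(b), c))))   [R3 at 1.3]
2. p(m(c, pair(a, b), p(pair(p(b), c))))  →  p(c)   [R6 at 1]

p(c)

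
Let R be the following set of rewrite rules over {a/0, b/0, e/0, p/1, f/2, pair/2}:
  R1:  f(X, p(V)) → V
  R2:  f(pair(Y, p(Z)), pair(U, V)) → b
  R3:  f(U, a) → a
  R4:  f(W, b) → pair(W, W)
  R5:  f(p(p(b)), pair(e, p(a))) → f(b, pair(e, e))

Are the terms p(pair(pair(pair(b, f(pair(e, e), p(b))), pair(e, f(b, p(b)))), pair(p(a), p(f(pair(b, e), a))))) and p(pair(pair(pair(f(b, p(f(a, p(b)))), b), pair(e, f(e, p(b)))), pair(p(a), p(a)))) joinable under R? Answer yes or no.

Reduce t₁ = p(pair(pair(pair(b, f(pair(e, e), p(b))), pair(e, f(b, p(b)))), pair(p(a), p(f(pair(b, e), a))))):
1. p(pair(pair(pair(b, f(pair(e, e), p(b))), pair(e, f(b, p(b)))), pair(p(a), p(f(pair(b, e), a)))))  →  p(pair(pair(pair(b, b), pair(e, f(b, p(b)))), pair(p(a), p(f(pair(b, e), a)))))   [R1 at 1.1.1.2]
2. p(pair(pair(pair(b, b), pair(e, f(b, p(b)))), pair(p(a), p(f(pair(b, e), a)))))  →  p(pair(pair(pair(b, b), pair(e, b)), pair(p(a), p(f(pair(b, e), a)))))   [R1 at 1.1.2.2]
3. p(pair(pair(pair(b, b), pair(e, b)), pair(p(a), p(f(pair(b, e), a)))))  →  p(pair(pair(pair(b, b), pair(e, b)), pair(p(a), p(a))))   [R3 at 1.2.2.1]

Reduce t₂ = p(pair(pair(pair(f(b, p(f(a, p(b)))), b), pair(e, f(e, p(b)))), pair(p(a), p(a)))):
1. p(pair(pair(pair(f(b, p(f(a, p(b)))), b), pair(e, f(e, p(b)))), pair(p(a), p(a))))  →  p(pair(pair(pair(f(a, p(b)), b), pair(e, f(e, p(b)))), pair(p(a), p(a))))   [R1 at 1.1.1.1]
2. p(pair(pair(pair(f(a, p(b)), b), pair(e, f(e, p(b)))), pair(p(a), p(a))))  →  p(pair(pair(pair(b, b), pair(e, f(e, p(b)))), pair(p(a), p(a))))   [R1 at 1.1.1.1]
3. p(pair(pair(pair(b, b), pair(e, f(e, p(b)))), pair(p(a), p(a))))  →  p(pair(pair(pair(b, b), pair(e, b)), pair(p(a), p(a))))   [R1 at 1.1.2.2]

yes — NF(t₁) = p(pair(pair(pair(b, b), pair(e, b)), pair(p(a), p(a)))), NF(t₂) = p(pair(pair(pair(b, b), pair(e, b)), pair(p(a), p(a))))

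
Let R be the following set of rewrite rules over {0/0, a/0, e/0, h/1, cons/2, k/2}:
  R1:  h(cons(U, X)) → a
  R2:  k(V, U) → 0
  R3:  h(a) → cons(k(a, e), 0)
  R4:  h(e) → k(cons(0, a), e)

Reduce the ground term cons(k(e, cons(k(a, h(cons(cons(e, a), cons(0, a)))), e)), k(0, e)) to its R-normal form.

1. cons(k(e, cons(k(a, h(cons(cons(e, a), cons(0, a)))), e)), k(0, e))  →  cons(0, k(0, e))   [R2 at 1]
2. cons(0, k(0, e))  →  cons(0, 0)   [R2 at 2]

cons(0, 0)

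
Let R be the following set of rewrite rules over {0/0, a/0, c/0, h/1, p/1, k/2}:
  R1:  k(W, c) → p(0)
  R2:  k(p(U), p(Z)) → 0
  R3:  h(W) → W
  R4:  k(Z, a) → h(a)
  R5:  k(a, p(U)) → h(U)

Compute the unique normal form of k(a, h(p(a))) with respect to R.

a

1. k(a, h(p(a)))  →  k(a, p(a))   [R3 at 2]
2. k(a, p(a))  →  h(a)   [R5 at ε]
3. h(a)  →  a   [R3 at ε]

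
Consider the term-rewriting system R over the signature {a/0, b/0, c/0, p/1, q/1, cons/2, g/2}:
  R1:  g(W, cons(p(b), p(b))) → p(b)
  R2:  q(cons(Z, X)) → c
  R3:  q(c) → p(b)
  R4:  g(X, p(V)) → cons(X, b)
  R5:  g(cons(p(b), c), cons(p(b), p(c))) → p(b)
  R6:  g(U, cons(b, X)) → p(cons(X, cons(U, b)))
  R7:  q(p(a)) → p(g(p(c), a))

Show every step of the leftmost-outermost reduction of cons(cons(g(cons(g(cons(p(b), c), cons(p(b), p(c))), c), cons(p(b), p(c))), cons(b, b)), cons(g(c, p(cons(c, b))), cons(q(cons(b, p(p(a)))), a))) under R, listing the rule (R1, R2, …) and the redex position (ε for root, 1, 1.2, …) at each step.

cons(cons(p(b), cons(b, b)), cons(cons(c, b), cons(c, a)))

1. cons(cons(g(cons(g(cons(p(b), c), cons(p(b), p(c))), c), cons(p(b), p(c))), cons(b, b)), cons(g(c, p(cons(c, b))), cons(q(cons(b, p(p(a)))), a)))  →  cons(cons(g(cons(p(b), c), cons(p(b), p(c))), cons(b, b)), cons(g(c, p(cons(c, b))), cons(q(cons(b, p(p(a)))), a)))   [R5 at 1.1.1.1]
2. cons(cons(g(cons(p(b), c), cons(p(b), p(c))), cons(b, b)), cons(g(c, p(cons(c, b))), cons(q(cons(b, p(p(a)))), a)))  →  cons(cons(p(b), cons(b, b)), cons(g(c, p(cons(c, b))), cons(q(cons(b, p(p(a)))), a)))   [R5 at 1.1]
3. cons(cons(p(b), cons(b, b)), cons(g(c, p(cons(c, b))), cons(q(cons(b, p(p(a)))), a)))  →  cons(cons(p(b), cons(b, b)), cons(cons(c, b), cons(q(cons(b, p(p(a)))), a)))   [R4 at 2.1]
4. cons(cons(p(b), cons(b, b)), cons(cons(c, b), cons(q(cons(b, p(p(a)))), a)))  →  cons(cons(p(b), cons(b, b)), cons(cons(c, b), cons(c, a)))   [R2 at 2.2.1]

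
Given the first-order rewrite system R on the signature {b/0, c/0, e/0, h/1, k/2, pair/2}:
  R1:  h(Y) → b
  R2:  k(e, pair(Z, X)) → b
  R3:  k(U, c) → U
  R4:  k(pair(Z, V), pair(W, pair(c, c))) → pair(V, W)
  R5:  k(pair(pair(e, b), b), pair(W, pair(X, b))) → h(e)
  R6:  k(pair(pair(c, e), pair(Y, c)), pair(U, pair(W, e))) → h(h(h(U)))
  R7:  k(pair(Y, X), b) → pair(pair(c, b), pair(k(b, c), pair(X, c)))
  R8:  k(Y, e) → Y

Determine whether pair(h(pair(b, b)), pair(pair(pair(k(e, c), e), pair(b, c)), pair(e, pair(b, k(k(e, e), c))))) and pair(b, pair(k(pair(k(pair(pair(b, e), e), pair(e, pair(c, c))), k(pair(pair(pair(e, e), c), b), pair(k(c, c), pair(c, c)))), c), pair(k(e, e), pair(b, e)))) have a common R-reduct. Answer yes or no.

Reduce t₁ = pair(h(pair(b, b)), pair(pair(pair(k(e, c), e), pair(b, c)), pair(e, pair(b, k(k(e, e), c))))):
1. pair(h(pair(b, b)), pair(pair(pair(k(e, c), e), pair(b, c)), pair(e, pair(b, k(k(e, e), c)))))  →  pair(b, pair(pair(pair(k(e, c), e), pair(b, c)), pair(e, pair(b, k(k(e, e), c)))))   [R1 at 1]
2. pair(b, pair(pair(pair(k(e, c), e), pair(b, c)), pair(e, pair(b, k(k(e, e), c)))))  →  pair(b, pair(pair(pair(e, e), pair(b, c)), pair(e, pair(b, k(k(e, e), c)))))   [R3 at 2.1.1.1]
3. pair(b, pair(pair(pair(e, e), pair(b, c)), pair(e, pair(b, k(k(e, e), c)))))  →  pair(b, pair(pair(pair(e, e), pair(b, c)), pair(e, pair(b, k(e, e)))))   [R3 at 2.2.2.2]
4. pair(b, pair(pair(pair(e, e), pair(b, c)), pair(e, pair(b, k(e, e)))))  →  pair(b, pair(pair(pair(e, e), pair(b, c)), pair(e, pair(b, e))))   [R8 at 2.2.2.2]

Reduce t₂ = pair(b, pair(k(pair(k(pair(pair(b, e), e), pair(e, pair(c, c))), k(pair(pair(pair(e, e), c), b), pair(k(c, c), pair(c, c)))), c), pair(k(e, e), pair(b, e)))):
1. pair(b, pair(k(pair(k(pair(pair(b, e), e), pair(e, pair(c, c))), k(pair(pair(pair(e, e), c), b), pair(k(c, c), pair(c, c)))), c), pair(k(e, e), pair(b, e))))  →  pair(b, pair(pair(k(pair(pair(b, e), e), pair(e, pair(c, c))), k(pair(pair(pair(e, e), c), b), pair(k(c, c), pair(c, c)))), pair(k(e, e), pair(b, e))))   [R3 at 2.1]
2. pair(b, pair(pair(k(pair(pair(b, e), e), pair(e, pair(c, c))), k(pair(pair(pair(e, e), c), b), pair(k(c, c), pair(c, c)))), pair(k(e, e), pair(b, e))))  →  pair(b, pair(pair(pair(e, e), k(pair(pair(pair(e, e), c), b), pair(k(c, c), pair(c, c)))), pair(k(e, e), pair(b, e))))   [R4 at 2.1.1]
3. pair(b, pair(pair(pair(e, e), k(pair(pair(pair(e, e), c), b), pair(k(c, c), pair(c, c)))), pair(k(e, e), pair(b, e))))  →  pair(b, pair(pair(pair(e, e), pair(b, k(c, c))), pair(k(e, e), pair(b, e))))   [R4 at 2.1.2]
4. pair(b, pair(pair(pair(e, e), pair(b, k(c, c))), pair(k(e, e), pair(b, e))))  →  pair(b, pair(pair(pair(e, e), pair(b, c)), pair(k(e, e), pair(b, e))))   [R3 at 2.1.2.2]
5. pair(b, pair(pair(pair(e, e), pair(b, c)), pair(k(e, e), pair(b, e))))  →  pair(b, pair(pair(pair(e, e), pair(b, c)), pair(e, pair(b, e))))   [R8 at 2.2.1]

yes — NF(t₁) = pair(b, pair(pair(pair(e, e), pair(b, c)), pair(e, pair(b, e)))), NF(t₂) = pair(b, pair(pair(pair(e, e), pair(b, c)), pair(e, pair(b, e))))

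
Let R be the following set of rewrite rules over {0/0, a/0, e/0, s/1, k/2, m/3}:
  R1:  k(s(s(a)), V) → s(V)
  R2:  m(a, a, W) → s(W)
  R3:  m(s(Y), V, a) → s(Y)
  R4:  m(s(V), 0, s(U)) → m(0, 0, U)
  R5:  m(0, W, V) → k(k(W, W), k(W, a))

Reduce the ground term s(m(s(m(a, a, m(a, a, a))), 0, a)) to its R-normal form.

1. s(m(s(m(a, a, m(a, a, a))), 0, a))  →  s(s(m(a, a, m(a, a, a))))   [R3 at 1]
2. s(s(m(a, a, m(a, a, a))))  →  s(s(s(m(a, a, a))))   [R2 at 1.1]
3. s(s(s(m(a, a, a))))  →  s(s(s(s(a))))   [R2 at 1.1.1]

s(s(s(s(a))))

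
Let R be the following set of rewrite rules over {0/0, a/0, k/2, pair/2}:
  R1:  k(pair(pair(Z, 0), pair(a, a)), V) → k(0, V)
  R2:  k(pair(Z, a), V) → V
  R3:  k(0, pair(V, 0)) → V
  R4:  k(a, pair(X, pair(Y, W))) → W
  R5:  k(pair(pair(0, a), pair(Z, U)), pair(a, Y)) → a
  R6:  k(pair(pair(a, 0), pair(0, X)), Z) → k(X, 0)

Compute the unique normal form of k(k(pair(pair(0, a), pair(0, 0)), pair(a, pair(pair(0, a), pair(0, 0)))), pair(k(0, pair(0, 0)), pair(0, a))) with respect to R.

a

1. k(k(pair(pair(0, a), pair(0, 0)), pair(a, pair(pair(0, a), pair(0, 0)))), pair(k(0, pair(0, 0)), pair(0, a)))  →  k(a, pair(k(0, pair(0, 0)), pair(0, a)))   [R5 at 1]
2. k(a, pair(k(0, pair(0, 0)), pair(0, a)))  →  a   [R4 at ε]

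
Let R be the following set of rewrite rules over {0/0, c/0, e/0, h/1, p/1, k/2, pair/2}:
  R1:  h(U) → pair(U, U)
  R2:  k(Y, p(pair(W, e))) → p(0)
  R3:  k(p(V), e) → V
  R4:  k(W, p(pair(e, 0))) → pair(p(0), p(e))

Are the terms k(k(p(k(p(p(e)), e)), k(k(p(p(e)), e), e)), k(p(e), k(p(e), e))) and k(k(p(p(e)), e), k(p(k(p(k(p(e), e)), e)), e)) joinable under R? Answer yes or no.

Reduce t₁ = k(k(p(k(p(p(e)), e)), k(k(p(p(e)), e), e)), k(p(e), k(p(e), e))):
1. k(k(p(k(p(p(e)), e)), k(k(p(p(e)), e), e)), k(p(e), k(p(e), e)))  →  k(k(p(p(e)), k(k(p(p(e)), e), e)), k(p(e), k(p(e), e)))   [R3 at 1.1.1]
2. k(k(p(p(e)), k(k(p(p(e)), e), e)), k(p(e), k(p(e), e)))  →  k(k(p(p(e)), k(p(e), e)), k(p(e), k(p(e), e)))   [R3 at 1.2.1]
3. k(k(p(p(e)), k(p(e), e)), k(p(e), k(p(e), e)))  →  k(k(p(p(e)), e), k(p(e), k(p(e), e)))   [R3 at 1.2]
4. k(k(p(p(e)), e), k(p(e), k(p(e), e)))  →  k(p(e), k(p(e), k(p(e), e)))   [R3 at 1]
5. k(p(e), k(p(e), k(p(e), e)))  →  k(p(e), k(p(e), e))   [R3 at 2.2]
6. k(p(e), k(p(e), e))  →  k(p(e), e)   [R3 at 2]
7. k(p(e), e)  →  e   [R3 at ε]

Reduce t₂ = k(k(p(p(e)), e), k(p(k(p(k(p(e), e)), e)), e)):
1. k(k(p(p(e)), e), k(p(k(p(k(p(e), e)), e)), e))  →  k(p(e), k(p(k(p(k(p(e), e)), e)), e))   [R3 at 1]
2. k(p(e), k(p(k(p(k(p(e), e)), e)), e))  →  k(p(e), k(p(k(p(e), e)), e))   [R3 at 2]
3. k(p(e), k(p(k(p(e), e)), e))  →  k(p(e), k(p(e), e))   [R3 at 2]
4. k(p(e), k(p(e), e))  →  k(p(e), e)   [R3 at 2]
5. k(p(e), e)  →  e   [R3 at ε]

yes — NF(t₁) = e, NF(t₂) = e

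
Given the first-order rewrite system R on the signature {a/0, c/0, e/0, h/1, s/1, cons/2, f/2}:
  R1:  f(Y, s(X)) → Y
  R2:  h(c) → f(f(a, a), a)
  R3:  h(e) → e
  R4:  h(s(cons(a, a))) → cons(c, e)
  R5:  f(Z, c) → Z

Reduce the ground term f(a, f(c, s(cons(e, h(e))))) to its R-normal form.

1. f(a, f(c, s(cons(e, h(e)))))  →  f(a, c)   [R1 at 2]
2. f(a, c)  →  a   [R5 at ε]

a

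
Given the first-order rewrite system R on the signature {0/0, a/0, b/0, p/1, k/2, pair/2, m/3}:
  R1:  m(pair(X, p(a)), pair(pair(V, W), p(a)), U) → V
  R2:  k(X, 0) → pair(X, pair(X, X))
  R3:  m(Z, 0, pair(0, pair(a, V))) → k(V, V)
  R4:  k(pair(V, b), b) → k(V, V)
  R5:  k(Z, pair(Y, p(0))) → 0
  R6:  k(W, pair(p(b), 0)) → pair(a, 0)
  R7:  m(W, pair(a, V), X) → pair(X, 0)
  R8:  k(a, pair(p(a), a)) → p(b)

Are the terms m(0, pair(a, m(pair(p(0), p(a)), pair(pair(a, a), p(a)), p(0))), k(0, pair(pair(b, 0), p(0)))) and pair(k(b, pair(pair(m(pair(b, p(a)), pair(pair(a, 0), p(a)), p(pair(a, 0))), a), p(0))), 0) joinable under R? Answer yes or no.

Reduce t₁ = m(0, pair(a, m(pair(p(0), p(a)), pair(pair(a, a), p(a)), p(0))), k(0, pair(pair(b, 0), p(0)))):
1. m(0, pair(a, m(pair(p(0), p(a)), pair(pair(a, a), p(a)), p(0))), k(0, pair(pair(b, 0), p(0))))  →  pair(k(0, pair(pair(b, 0), p(0))), 0)   [R7 at ε]
2. pair(k(0, pair(pair(b, 0), p(0))), 0)  →  pair(0, 0)   [R5 at 1]

Reduce t₂ = pair(k(b, pair(pair(m(pair(b, p(a)), pair(pair(a, 0), p(a)), p(pair(a, 0))), a), p(0))), 0):
1. pair(k(b, pair(pair(m(pair(b, p(a)), pair(pair(a, 0), p(a)), p(pair(a, 0))), a), p(0))), 0)  →  pair(0, 0)   [R5 at 1]

yes — NF(t₁) = pair(0, 0), NF(t₂) = pair(0, 0)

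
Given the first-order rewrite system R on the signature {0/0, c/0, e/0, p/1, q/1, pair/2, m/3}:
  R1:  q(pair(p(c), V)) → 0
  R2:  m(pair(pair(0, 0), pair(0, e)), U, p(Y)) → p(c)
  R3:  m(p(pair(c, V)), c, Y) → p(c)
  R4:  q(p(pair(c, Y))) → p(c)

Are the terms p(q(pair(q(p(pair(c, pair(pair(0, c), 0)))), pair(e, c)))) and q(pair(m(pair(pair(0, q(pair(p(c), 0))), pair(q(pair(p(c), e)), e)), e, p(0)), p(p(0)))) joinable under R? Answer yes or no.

Reduce t₁ = p(q(pair(q(p(pair(c, pair(pair(0, c), 0)))), pair(e, c)))):
1. p(q(pair(q(p(pair(c, pair(pair(0, c), 0)))), pair(e, c))))  →  p(q(pair(p(c), pair(e, c))))   [R4 at 1.1.1]
2. p(q(pair(p(c), pair(e, c))))  →  p(0)   [R1 at 1]

Reduce t₂ = q(pair(m(pair(pair(0, q(pair(p(c), 0))), pair(q(pair(p(c), e)), e)), e, p(0)), p(p(0)))):
1. q(pair(m(pair(pair(0, q(pair(p(c), 0))), pair(q(pair(p(c), e)), e)), e, p(0)), p(p(0))))  →  q(pair(m(pair(pair(0, 0), pair(q(pair(p(c), e)), e)), e, p(0)), p(p(0))))   [R1 at 1.1.1.1.2]
2. q(pair(m(pair(pair(0, 0), pair(q(pair(p(c), e)), e)), e, p(0)), p(p(0))))  →  q(pair(m(pair(pair(0, 0), pair(0, e)), e, p(0)), p(p(0))))   [R1 at 1.1.1.2.1]
3. q(pair(m(pair(pair(0, 0), pair(0, e)), e, p(0)), p(p(0))))  →  q(pair(p(c), p(p(0))))   [R2 at 1.1]
4. q(pair(p(c), p(p(0))))  →  0   [R1 at ε]

no — NF(t₁) = p(0), NF(t₂) = 0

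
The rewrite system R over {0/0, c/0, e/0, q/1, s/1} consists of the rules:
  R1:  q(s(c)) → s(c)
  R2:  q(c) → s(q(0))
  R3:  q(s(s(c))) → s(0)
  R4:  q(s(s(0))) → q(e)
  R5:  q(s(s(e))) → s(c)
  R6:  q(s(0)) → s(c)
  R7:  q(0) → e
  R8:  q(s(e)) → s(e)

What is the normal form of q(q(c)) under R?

1. q(q(c))  →  q(s(q(0)))   [R2 at 1]
2. q(s(q(0)))  →  q(s(e))   [R7 at 1.1]
3. q(s(e))  →  s(e)   [R8 at ε]

s(e)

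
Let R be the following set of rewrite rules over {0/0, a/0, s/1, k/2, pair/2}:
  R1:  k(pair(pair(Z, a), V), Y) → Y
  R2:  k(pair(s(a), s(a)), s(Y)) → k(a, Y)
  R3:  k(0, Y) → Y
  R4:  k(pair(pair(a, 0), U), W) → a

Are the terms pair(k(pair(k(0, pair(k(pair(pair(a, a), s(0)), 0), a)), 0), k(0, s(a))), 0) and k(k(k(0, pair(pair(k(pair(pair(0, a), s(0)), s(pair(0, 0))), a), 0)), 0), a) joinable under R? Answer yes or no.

no — NF(t₁) = pair(s(a), 0), NF(t₂) = a

Reduce t₁ = pair(k(pair(k(0, pair(k(pair(pair(a, a), s(0)), 0), a)), 0), k(0, s(a))), 0):
1. pair(k(pair(k(0, pair(k(pair(pair(a, a), s(0)), 0), a)), 0), k(0, s(a))), 0)  →  pair(k(pair(pair(k(pair(pair(a, a), s(0)), 0), a), 0), k(0, s(a))), 0)   [R3 at 1.1.1]
2. pair(k(pair(pair(k(pair(pair(a, a), s(0)), 0), a), 0), k(0, s(a))), 0)  →  pair(k(0, s(a)), 0)   [R1 at 1]
3. pair(k(0, s(a)), 0)  →  pair(s(a), 0)   [R3 at 1]

Reduce t₂ = k(k(k(0, pair(pair(k(pair(pair(0, a), s(0)), s(pair(0, 0))), a), 0)), 0), a):
1. k(k(k(0, pair(pair(k(pair(pair(0, a), s(0)), s(pair(0, 0))), a), 0)), 0), a)  →  k(k(pair(pair(k(pair(pair(0, a), s(0)), s(pair(0, 0))), a), 0), 0), a)   [R3 at 1.1]
2. k(k(pair(pair(k(pair(pair(0, a), s(0)), s(pair(0, 0))), a), 0), 0), a)  →  k(0, a)   [R1 at 1]
3. k(0, a)  →  a   [R3 at ε]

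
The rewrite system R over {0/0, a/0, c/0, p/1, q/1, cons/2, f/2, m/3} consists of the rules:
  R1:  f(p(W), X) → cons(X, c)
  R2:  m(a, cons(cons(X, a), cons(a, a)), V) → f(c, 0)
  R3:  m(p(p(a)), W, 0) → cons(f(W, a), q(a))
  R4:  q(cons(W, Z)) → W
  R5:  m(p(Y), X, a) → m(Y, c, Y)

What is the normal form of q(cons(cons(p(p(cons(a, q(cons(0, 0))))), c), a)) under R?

cons(p(p(cons(a, 0))), c)

1. q(cons(cons(p(p(cons(a, q(cons(0, 0))))), c), a))  →  cons(p(p(cons(a, q(cons(0, 0))))), c)   [R4 at ε]
2. cons(p(p(cons(a, q(cons(0, 0))))), c)  →  cons(p(p(cons(a, 0))), c)   [R4 at 1.1.1.2]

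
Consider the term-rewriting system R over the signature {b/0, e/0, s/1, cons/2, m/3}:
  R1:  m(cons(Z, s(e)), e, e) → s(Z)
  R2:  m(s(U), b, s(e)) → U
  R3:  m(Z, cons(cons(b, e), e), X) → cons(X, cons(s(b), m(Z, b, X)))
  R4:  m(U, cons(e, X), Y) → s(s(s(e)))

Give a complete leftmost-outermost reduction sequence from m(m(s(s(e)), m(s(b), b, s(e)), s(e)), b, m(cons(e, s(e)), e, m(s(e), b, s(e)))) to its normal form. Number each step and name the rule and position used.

1. m(m(s(s(e)), m(s(b), b, s(e)), s(e)), b, m(cons(e, s(e)), e, m(s(e), b, s(e))))  →  m(m(s(s(e)), b, s(e)), b, m(cons(e, s(e)), e, m(s(e), b, s(e))))   [R2 at 1.2]
2. m(m(s(s(e)), b, s(e)), b, m(cons(e, s(e)), e, m(s(e), b, s(e))))  →  m(s(e), b, m(cons(e, s(e)), e, m(s(e), b, s(e))))   [R2 at 1]
3. m(s(e), b, m(cons(e, s(e)), e, m(s(e), b, s(e))))  →  m(s(e), b, m(cons(e, s(e)), e, e))   [R2 at 3.3]
4. m(s(e), b, m(cons(e, s(e)), e, e))  →  m(s(e), b, s(e))   [R1 at 3]
5. m(s(e), b, s(e))  →  e   [R2 at ε]

e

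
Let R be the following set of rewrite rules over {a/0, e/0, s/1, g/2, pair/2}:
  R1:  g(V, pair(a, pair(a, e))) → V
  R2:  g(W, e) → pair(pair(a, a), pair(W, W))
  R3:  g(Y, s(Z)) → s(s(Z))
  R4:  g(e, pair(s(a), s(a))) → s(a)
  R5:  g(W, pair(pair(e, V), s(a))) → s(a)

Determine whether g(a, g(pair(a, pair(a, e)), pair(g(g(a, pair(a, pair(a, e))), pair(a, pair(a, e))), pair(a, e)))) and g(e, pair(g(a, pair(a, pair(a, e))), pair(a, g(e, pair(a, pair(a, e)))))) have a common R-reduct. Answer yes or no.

no — NF(t₁) = a, NF(t₂) = e

Reduce t₁ = g(a, g(pair(a, pair(a, e)), pair(g(g(a, pair(a, pair(a, e))), pair(a, pair(a, e))), pair(a, e)))):
1. g(a, g(pair(a, pair(a, e)), pair(g(g(a, pair(a, pair(a, e))), pair(a, pair(a, e))), pair(a, e))))  →  g(a, g(pair(a, pair(a, e)), pair(g(a, pair(a, pair(a, e))), pair(a, e))))   [R1 at 2.2.1]
2. g(a, g(pair(a, pair(a, e)), pair(g(a, pair(a, pair(a, e))), pair(a, e))))  →  g(a, g(pair(a, pair(a, e)), pair(a, pair(a, e))))   [R1 at 2.2.1]
3. g(a, g(pair(a, pair(a, e)), pair(a, pair(a, e))))  →  g(a, pair(a, pair(a, e)))   [R1 at 2]
4. g(a, pair(a, pair(a, e)))  →  a   [R1 at ε]

Reduce t₂ = g(e, pair(g(a, pair(a, pair(a, e))), pair(a, g(e, pair(a, pair(a, e)))))):
1. g(e, pair(g(a, pair(a, pair(a, e))), pair(a, g(e, pair(a, pair(a, e))))))  →  g(e, pair(a, pair(a, g(e, pair(a, pair(a, e))))))   [R1 at 2.1]
2. g(e, pair(a, pair(a, g(e, pair(a, pair(a, e))))))  →  g(e, pair(a, pair(a, e)))   [R1 at 2.2.2]
3. g(e, pair(a, pair(a, e)))  →  e   [R1 at ε]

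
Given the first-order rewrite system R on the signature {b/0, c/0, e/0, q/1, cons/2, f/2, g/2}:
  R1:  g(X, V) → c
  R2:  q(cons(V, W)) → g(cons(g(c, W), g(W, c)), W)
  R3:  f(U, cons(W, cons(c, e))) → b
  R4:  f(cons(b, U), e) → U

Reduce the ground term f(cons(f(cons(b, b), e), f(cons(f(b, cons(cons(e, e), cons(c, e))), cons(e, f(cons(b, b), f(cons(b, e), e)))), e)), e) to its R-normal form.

cons(e, b)

1. f(cons(f(cons(b, b), e), f(cons(f(b, cons(cons(e, e), cons(c, e))), cons(e, f(cons(b, b), f(cons(b, e), e)))), e)), e)  →  f(cons(b, f(cons(f(b, cons(cons(e, e), cons(c, e))), cons(e, f(cons(b, b), f(cons(b, e), e)))), e)), e)   [R4 at 1.1]
2. f(cons(b, f(cons(f(b, cons(cons(e, e), cons(c, e))), cons(e, f(cons(b, b), f(cons(b, e), e)))), e)), e)  →  f(cons(f(b, cons(cons(e, e), cons(c, e))), cons(e, f(cons(b, b), f(cons(b, e), e)))), e)   [R4 at ε]
3. f(cons(f(b, cons(cons(e, e), cons(c, e))), cons(e, f(cons(b, b), f(cons(b, e), e)))), e)  →  f(cons(b, cons(e, f(cons(b, b), f(cons(b, e), e)))), e)   [R3 at 1.1]
4. f(cons(b, cons(e, f(cons(b, b), f(cons(b, e), e)))), e)  →  cons(e, f(cons(b, b), f(cons(b, e), e)))   [R4 at ε]
5. cons(e, f(cons(b, b), f(cons(b, e), e)))  →  cons(e, f(cons(b, b), e))   [R4 at 2.2]
6. cons(e, f(cons(b, b), e))  →  cons(e, b)   [R4 at 2]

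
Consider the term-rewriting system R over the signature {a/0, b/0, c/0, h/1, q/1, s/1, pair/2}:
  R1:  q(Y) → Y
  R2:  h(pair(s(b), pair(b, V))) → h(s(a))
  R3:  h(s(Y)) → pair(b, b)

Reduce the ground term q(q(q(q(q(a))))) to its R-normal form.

1. q(q(q(q(q(a)))))  →  q(q(q(q(a))))   [R1 at ε]
2. q(q(q(q(a))))  →  q(q(q(a)))   [R1 at ε]
3. q(q(q(a)))  →  q(q(a))   [R1 at ε]
4. q(q(a))  →  q(a)   [R1 at ε]
5. q(a)  →  a   [R1 at ε]

a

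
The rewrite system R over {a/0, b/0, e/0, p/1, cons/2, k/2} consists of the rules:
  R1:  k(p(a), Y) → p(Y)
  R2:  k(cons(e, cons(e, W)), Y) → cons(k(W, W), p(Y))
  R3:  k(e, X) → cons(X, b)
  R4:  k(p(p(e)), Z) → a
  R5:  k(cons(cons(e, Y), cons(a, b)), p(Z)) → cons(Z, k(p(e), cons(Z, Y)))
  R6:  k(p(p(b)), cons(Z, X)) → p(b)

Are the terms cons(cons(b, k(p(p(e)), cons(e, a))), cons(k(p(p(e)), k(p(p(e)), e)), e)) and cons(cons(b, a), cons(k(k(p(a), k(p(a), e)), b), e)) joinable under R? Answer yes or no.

Reduce t₁ = cons(cons(b, k(p(p(e)), cons(e, a))), cons(k(p(p(e)), k(p(p(e)), e)), e)):
1. cons(cons(b, k(p(p(e)), cons(e, a))), cons(k(p(p(e)), k(p(p(e)), e)), e))  →  cons(cons(b, a), cons(k(p(p(e)), k(p(p(e)), e)), e))   [R4 at 1.2]
2. cons(cons(b, a), cons(k(p(p(e)), k(p(p(e)), e)), e))  →  cons(cons(b, a), cons(a, e))   [R4 at 2.1]

Reduce t₂ = cons(cons(b, a), cons(k(k(p(a), k(p(a), e)), b), e)):
1. cons(cons(b, a), cons(k(k(p(a), k(p(a), e)), b), e))  →  cons(cons(b, a), cons(k(p(k(p(a), e)), b), e))   [R1 at 2.1.1]
2. cons(cons(b, a), cons(k(p(k(p(a), e)), b), e))  →  cons(cons(b, a), cons(k(p(p(e)), b), e))   [R1 at 2.1.1.1]
3. cons(cons(b, a), cons(k(p(p(e)), b), e))  →  cons(cons(b, a), cons(a, e))   [R4 at 2.1]

yes — NF(t₁) = cons(cons(b, a), cons(a, e)), NF(t₂) = cons(cons(b, a), cons(a, e))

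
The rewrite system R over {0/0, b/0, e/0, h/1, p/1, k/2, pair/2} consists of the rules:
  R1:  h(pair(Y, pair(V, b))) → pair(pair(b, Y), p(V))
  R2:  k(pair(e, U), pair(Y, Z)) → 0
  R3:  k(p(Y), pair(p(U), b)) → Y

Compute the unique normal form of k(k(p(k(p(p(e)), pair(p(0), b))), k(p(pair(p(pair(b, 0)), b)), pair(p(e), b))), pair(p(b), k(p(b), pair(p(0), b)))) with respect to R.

1. k(k(p(k(p(p(e)), pair(p(0), b))), k(p(pair(p(pair(b, 0)), b)), pair(p(e), b))), pair(p(b), k(p(b), pair(p(0), b))))  →  k(k(p(p(e)), k(p(pair(p(pair(b, 0)), b)), pair(p(e), b))), pair(p(b), k(p(b), pair(p(0), b))))   [R3 at 1.1.1]
2. k(k(p(p(e)), k(p(pair(p(pair(b, 0)), b)), pair(p(e), b))), pair(p(b), k(p(b), pair(p(0), b))))  →  k(k(p(p(e)), pair(p(pair(b, 0)), b)), pair(p(b), k(p(b), pair(p(0), b))))   [R3 at 1.2]
3. k(k(p(p(e)), pair(p(pair(b, 0)), b)), pair(p(b), k(p(b), pair(p(0), b))))  →  k(p(e), pair(p(b), k(p(b), pair(p(0), b))))   [R3 at 1]
4. k(p(e), pair(p(b), k(p(b), pair(p(0), b))))  →  k(p(e), pair(p(b), b))   [R3 at 2.2]
5. k(p(e), pair(p(b), b))  →  e   [R3 at ε]

e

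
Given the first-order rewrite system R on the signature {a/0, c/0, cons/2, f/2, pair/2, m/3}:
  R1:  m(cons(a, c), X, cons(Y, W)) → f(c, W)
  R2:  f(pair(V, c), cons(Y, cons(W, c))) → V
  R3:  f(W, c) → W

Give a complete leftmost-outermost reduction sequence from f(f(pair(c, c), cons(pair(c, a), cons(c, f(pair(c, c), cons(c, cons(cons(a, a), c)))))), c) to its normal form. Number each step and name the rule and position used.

c

1. f(f(pair(c, c), cons(pair(c, a), cons(c, f(pair(c, c), cons(c, cons(cons(a, a), c)))))), c)  →  f(pair(c, c), cons(pair(c, a), cons(c, f(pair(c, c), cons(c, cons(cons(a, a), c))))))   [R3 at ε]
2. f(pair(c, c), cons(pair(c, a), cons(c, f(pair(c, c), cons(c, cons(cons(a, a), c))))))  →  f(pair(c, c), cons(pair(c, a), cons(c, c)))   [R2 at 2.2.2]
3. f(pair(c, c), cons(pair(c, a), cons(c, c)))  →  c   [R2 at ε]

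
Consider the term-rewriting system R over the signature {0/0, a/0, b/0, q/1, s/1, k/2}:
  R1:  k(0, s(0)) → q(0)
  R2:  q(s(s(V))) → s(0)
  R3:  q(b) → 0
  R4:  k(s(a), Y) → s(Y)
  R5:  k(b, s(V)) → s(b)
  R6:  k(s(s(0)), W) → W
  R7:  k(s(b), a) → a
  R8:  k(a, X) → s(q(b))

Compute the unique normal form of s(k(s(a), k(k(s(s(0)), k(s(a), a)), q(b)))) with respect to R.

s(s(s(0)))

1. s(k(s(a), k(k(s(s(0)), k(s(a), a)), q(b))))  →  s(s(k(k(s(s(0)), k(s(a), a)), q(b))))   [R4 at 1]
2. s(s(k(k(s(s(0)), k(s(a), a)), q(b))))  →  s(s(k(k(s(a), a), q(b))))   [R6 at 1.1.1]
3. s(s(k(k(s(a), a), q(b))))  →  s(s(k(s(a), q(b))))   [R4 at 1.1.1]
4. s(s(k(s(a), q(b))))  →  s(s(s(q(b))))   [R4 at 1.1]
5. s(s(s(q(b))))  →  s(s(s(0)))   [R3 at 1.1.1]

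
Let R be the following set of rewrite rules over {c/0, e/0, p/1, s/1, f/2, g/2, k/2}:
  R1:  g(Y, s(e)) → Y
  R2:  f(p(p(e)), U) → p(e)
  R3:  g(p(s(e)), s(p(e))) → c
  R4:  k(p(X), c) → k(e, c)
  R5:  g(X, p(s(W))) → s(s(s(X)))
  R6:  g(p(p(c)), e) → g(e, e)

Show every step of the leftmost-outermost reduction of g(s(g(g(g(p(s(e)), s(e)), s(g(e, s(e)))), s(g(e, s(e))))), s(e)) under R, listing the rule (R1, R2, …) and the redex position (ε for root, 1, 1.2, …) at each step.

s(p(s(e)))

1. g(s(g(g(g(p(s(e)), s(e)), s(g(e, s(e)))), s(g(e, s(e))))), s(e))  →  s(g(g(g(p(s(e)), s(e)), s(g(e, s(e)))), s(g(e, s(e)))))   [R1 at ε]
2. s(g(g(g(p(s(e)), s(e)), s(g(e, s(e)))), s(g(e, s(e)))))  →  s(g(g(p(s(e)), s(g(e, s(e)))), s(g(e, s(e)))))   [R1 at 1.1.1]
3. s(g(g(p(s(e)), s(g(e, s(e)))), s(g(e, s(e)))))  →  s(g(g(p(s(e)), s(e)), s(g(e, s(e)))))   [R1 at 1.1.2.1]
4. s(g(g(p(s(e)), s(e)), s(g(e, s(e)))))  →  s(g(p(s(e)), s(g(e, s(e)))))   [R1 at 1.1]
5. s(g(p(s(e)), s(g(e, s(e)))))  →  s(g(p(s(e)), s(e)))   [R1 at 1.2.1]
6. s(g(p(s(e)), s(e)))  →  s(p(s(e)))   [R1 at 1]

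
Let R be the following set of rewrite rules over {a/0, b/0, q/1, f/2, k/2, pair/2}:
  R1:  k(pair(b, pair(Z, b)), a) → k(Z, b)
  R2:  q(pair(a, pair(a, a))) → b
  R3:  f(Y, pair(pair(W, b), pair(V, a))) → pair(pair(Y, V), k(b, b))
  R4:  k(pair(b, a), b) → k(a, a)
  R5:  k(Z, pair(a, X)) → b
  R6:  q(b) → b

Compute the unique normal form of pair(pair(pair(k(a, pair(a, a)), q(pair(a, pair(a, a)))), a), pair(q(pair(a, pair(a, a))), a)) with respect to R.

1. pair(pair(pair(k(a, pair(a, a)), q(pair(a, pair(a, a)))), a), pair(q(pair(a, pair(a, a))), a))  →  pair(pair(pair(b, q(pair(a, pair(a, a)))), a), pair(q(pair(a, pair(a, a))), a))   [R5 at 1.1.1]
2. pair(pair(pair(b, q(pair(a, pair(a, a)))), a), pair(q(pair(a, pair(a, a))), a))  →  pair(pair(pair(b, b), a), pair(q(pair(a, pair(a, a))), a))   [R2 at 1.1.2]
3. pair(pair(pair(b, b), a), pair(q(pair(a, pair(a, a))), a))  →  pair(pair(pair(b, b), a), pair(b, a))   [R2 at 2.1]

pair(pair(pair(b, b), a), pair(b, a))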